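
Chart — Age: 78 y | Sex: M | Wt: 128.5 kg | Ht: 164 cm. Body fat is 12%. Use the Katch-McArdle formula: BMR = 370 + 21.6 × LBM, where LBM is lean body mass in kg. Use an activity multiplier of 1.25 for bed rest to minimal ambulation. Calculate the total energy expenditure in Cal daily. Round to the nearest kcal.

LBM = 128.5 × (1 − 0.12) = 113.08 kg. Katch-McArdle: BMR = 370 + 21.6 × 113.08 = 2812.528 kcal/day.
TEE = BMR × activity factor = 2812.528 × 1.25 = 3515.66 kcal/day.

3516 Cal daily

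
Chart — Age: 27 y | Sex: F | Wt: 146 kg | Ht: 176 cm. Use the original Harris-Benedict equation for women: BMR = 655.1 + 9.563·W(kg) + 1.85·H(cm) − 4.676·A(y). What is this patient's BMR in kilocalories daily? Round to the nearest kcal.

2251 kilocalories daily

Harris-Benedict: BMR = 655.1 + 9.563(146) + 1.85(176) − 4.676(27) = 2250.646 kcal/day.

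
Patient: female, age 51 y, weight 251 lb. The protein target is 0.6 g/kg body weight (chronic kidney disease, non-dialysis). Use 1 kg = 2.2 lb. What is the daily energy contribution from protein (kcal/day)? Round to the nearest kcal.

Weight in kg = 251 ÷ 2.2 = 114.0909 kg.
Protein = 0.6 g/kg × 114.0909 kg = 68.4545 g/day.
Protein energy = 68.4545 g × 4 kcal/g = 273.8182 kcal/day.

274 kcal/day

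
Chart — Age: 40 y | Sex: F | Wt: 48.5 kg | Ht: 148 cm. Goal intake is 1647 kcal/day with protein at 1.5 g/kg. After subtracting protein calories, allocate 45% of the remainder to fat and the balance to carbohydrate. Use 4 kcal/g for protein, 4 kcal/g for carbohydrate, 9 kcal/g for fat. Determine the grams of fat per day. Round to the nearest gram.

68 g/day

Protein = 1.5 × 48.5 = 72.75 g → 72.75 × 4 = 291 kcal.
Non-protein calories = 1647 − 291 = 1356 kcal.
Fat: 45% × 1356 = 610.2 kcal; carbohydrate: 745.8 kcal.
Fat: 610.2 kcal ÷ 9 kcal/g = 67.8 g.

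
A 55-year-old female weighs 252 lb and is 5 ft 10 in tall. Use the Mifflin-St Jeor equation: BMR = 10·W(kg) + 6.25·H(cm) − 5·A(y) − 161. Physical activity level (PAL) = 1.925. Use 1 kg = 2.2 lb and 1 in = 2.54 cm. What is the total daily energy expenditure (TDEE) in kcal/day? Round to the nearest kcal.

Convert to metric: weight = 252 ÷ 2.2 = 114.5455 kg; height = (5×12 + 10) × 2.54 = 70 × 2.54 = 177.8 cm.
Mifflin-St Jeor (female): BMR = 10(114.5455) + 6.25(177.8) − 5(55) − 161 = 1145.4545 + 1111.25 − 275 − 161 = 1820.7045 kcal/day.
TEE = BMR × activity factor = 1820.7045 × 1.925 = 3504.8562 kcal/day.

3505 kcal/day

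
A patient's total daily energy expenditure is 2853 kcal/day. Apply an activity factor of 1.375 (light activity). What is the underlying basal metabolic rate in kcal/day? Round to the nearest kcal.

2075 kcal/day

BMR = TEE ÷ activity factor = 2853 ÷ 1.375 = 2074.9091 kcal/day.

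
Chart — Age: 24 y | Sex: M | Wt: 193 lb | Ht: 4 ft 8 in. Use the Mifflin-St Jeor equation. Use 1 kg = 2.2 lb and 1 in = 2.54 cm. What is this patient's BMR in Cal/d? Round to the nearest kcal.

Convert to metric: weight = 193 ÷ 2.2 = 87.7273 kg; height = (4×12 + 8) × 2.54 = 56 × 2.54 = 142.24 cm.
Mifflin-St Jeor (male): BMR = 10(87.7273) + 6.25(142.24) − 5(24) + 5 = 877.2727 + 889 − 120 + 5 = 1651.2727 kcal/day.

1651 Cal/d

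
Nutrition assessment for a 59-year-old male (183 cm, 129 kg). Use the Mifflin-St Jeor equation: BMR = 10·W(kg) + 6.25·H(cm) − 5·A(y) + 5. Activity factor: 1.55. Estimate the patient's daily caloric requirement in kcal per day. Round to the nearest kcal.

Mifflin-St Jeor (male): BMR = 10(129) + 6.25(183) − 5(59) + 5 = 1290 + 1143.75 − 295 + 5 = 2143.75 kcal/day.
TEE = BMR × activity factor = 2143.75 × 1.55 = 3322.8125 kcal/day.

3323 kcal per day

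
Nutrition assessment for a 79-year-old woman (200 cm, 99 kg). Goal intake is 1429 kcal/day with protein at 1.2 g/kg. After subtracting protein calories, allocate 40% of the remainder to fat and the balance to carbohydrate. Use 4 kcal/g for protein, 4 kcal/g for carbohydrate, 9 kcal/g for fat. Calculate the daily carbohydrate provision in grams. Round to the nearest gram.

Protein = 1.2 × 99 = 118.8 g → 118.8 × 4 = 475.2 kcal.
Non-protein calories = 1429 − 475.2 = 953.8 kcal.
Fat: 40% × 953.8 = 381.52 kcal; carbohydrate: 572.28 kcal.
Carbohydrate: 572.28 kcal ÷ 4 kcal/g = 143.07 g.

143 g/day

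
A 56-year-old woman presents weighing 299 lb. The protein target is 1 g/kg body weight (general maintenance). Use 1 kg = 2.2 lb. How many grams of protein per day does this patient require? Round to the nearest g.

Weight in kg = 299 ÷ 2.2 = 135.9091 kg.
Protein = 1 g/kg × 135.9091 kg = 135.9091 g/day.

136 g/day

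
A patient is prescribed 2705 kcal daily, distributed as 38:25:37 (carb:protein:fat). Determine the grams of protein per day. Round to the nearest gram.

169 g/day

Protein energy = 25% × 2705 = 676.25 kcal.
At 4 kcal/g: 676.25 ÷ 4 = 169.0625 g.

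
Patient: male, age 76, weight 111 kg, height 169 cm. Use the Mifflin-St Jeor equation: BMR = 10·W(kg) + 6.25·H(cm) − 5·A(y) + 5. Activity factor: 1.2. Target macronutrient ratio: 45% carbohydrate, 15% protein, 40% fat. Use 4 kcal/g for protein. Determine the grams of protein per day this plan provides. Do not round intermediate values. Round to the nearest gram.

81 g/day

Mifflin-St Jeor (male): BMR = 10(111) + 6.25(169) − 5(76) + 5 = 1110 + 1056.25 − 380 + 5 = 1791.25 kcal/day.
TEE = 1791.25 × 1.2 = 2149.5 kcal/day.
Protein energy = 15% × 2149.5 = 322.425 kcal.
Protein = 322.425 ÷ 4 kcal/g = 80.6063 g.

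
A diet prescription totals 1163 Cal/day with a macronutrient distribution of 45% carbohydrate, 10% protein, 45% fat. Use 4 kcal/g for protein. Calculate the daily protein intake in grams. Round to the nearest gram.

Protein energy = 10% × 1163 = 116.3 kcal.
At 4 kcal/g: 116.3 ÷ 4 = 29.075 g.

29 g/day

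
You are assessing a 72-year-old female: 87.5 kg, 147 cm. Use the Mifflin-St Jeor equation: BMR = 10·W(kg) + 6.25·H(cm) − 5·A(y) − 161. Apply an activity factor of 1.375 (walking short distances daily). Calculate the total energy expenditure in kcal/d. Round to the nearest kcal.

Mifflin-St Jeor (female): BMR = 10(87.5) + 6.25(147) − 5(72) − 161 = 875 + 918.75 − 360 − 161 = 1272.75 kcal/day.
TEE = BMR × activity factor = 1272.75 × 1.375 = 1750.0313 kcal/day.

1750 kcal/d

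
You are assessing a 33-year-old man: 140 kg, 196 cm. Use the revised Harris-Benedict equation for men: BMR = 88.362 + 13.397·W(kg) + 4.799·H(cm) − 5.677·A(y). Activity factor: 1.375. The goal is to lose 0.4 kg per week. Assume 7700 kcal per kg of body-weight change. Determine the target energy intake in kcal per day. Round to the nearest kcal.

Harris-Benedict: BMR = 88.362 + 13.397(140) + 4.799(196) − 5.677(33) = 2717.205 kcal/day.
TEE = 2717.205 × 1.375 = 3736.1569 kcal/day.
Required daily deficit = 0.4 × 7700 ÷ 7 = 440 kcal/day.
Target intake = 3736.1569 − 440 = 3296.1569 kcal/day.

3296 kcal per day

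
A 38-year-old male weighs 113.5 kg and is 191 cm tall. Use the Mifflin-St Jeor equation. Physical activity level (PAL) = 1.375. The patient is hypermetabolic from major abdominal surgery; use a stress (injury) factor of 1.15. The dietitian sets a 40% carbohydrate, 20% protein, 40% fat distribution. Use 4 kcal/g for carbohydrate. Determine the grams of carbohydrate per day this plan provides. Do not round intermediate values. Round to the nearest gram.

Mifflin-St Jeor (male): BMR = 10(113.5) + 6.25(191) − 5(38) + 5 = 1135 + 1193.75 − 190 + 5 = 2143.75 kcal/day.
TEE = 2143.75 × 1.375 = 2947.6563 kcal/day.
With stress factor 1.15: 2947.6563 × 1.15 = 3389.8047 kcal/day.
Carbohydrate energy = 40% × 3389.8047 = 1355.9219 kcal.
Carbohydrate = 1355.9219 ÷ 4 kcal/g = 338.9805 g.

339 g/day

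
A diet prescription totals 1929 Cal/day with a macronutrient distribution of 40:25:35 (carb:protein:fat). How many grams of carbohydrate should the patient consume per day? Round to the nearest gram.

193 g/day

Carbohydrate energy = 40% × 1929 = 771.6 kcal.
At 4 kcal/g: 771.6 ÷ 4 = 192.9 g.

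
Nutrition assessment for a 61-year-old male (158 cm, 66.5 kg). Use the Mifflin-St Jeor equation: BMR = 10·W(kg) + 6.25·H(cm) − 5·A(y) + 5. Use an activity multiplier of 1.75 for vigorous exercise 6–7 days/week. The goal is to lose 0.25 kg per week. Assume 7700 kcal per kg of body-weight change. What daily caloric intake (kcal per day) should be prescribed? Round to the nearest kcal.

2092 kcal per day

Mifflin-St Jeor (male): BMR = 10(66.5) + 6.25(158) − 5(61) + 5 = 665 + 987.5 − 305 + 5 = 1352.5 kcal/day.
TEE = 1352.5 × 1.75 = 2366.875 kcal/day.
Required daily deficit = 0.25 × 7700 ÷ 7 = 275 kcal/day.
Target intake = 2366.875 − 275 = 2091.875 kcal/day.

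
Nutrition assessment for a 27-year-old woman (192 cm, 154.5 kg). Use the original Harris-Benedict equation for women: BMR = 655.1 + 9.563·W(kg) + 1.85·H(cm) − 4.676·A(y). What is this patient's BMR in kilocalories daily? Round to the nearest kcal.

2362 kilocalories daily

Harris-Benedict: BMR = 655.1 + 9.563(154.5) + 1.85(192) − 4.676(27) = 2361.5315 kcal/day.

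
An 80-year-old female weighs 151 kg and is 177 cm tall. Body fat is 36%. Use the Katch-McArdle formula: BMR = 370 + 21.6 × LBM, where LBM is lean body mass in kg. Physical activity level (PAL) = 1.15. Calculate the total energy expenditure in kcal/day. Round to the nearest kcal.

LBM = 151 × (1 − 0.36) = 96.64 kg. Katch-McArdle: BMR = 370 + 21.6 × 96.64 = 2457.424 kcal/day.
TEE = BMR × activity factor = 2457.424 × 1.15 = 2826.0376 kcal/day.

2826 kcal/day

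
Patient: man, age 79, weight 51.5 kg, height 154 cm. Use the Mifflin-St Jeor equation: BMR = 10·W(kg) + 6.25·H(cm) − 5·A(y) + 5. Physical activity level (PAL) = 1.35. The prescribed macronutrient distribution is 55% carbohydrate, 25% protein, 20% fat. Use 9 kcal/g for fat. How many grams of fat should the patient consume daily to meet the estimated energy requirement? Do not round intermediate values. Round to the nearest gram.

33 g/day

Mifflin-St Jeor (male): BMR = 10(51.5) + 6.25(154) − 5(79) + 5 = 515 + 962.5 − 395 + 5 = 1087.5 kcal/day.
TEE = 1087.5 × 1.35 = 1468.125 kcal/day.
Fat energy = 20% × 1468.125 = 293.625 kcal.
Fat = 293.625 ÷ 9 kcal/g = 32.625 g.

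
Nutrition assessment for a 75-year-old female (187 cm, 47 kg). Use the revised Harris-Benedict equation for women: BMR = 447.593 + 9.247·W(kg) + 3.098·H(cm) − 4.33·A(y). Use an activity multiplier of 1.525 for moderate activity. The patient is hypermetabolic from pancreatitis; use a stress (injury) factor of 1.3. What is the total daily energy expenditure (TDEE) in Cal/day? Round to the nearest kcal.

2254 Cal/day

Harris-Benedict: BMR = 447.593 + 9.247(47) + 3.098(187) − 4.33(75) = 1136.778 kcal/day.
TEE = BMR × activity factor = 1136.778 × 1.525 = 1733.5865 kcal/day.
Apply stress factor: 1733.5865 × 1.3 = 2253.6624 kcal/day.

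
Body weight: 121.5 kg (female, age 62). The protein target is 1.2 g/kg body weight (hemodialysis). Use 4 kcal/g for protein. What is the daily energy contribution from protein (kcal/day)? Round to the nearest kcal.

Protein = 1.2 g/kg × 121.5 kg = 145.8 g/day.
Protein energy = 145.8 g × 4 kcal/g = 583.2 kcal/day.

583 kcal/day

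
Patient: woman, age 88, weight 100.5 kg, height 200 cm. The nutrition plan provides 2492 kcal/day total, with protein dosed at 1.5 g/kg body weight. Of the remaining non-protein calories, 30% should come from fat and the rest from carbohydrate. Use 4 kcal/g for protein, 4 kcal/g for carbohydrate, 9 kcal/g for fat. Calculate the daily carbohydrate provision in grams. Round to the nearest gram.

331 g/day

Protein = 1.5 × 100.5 = 150.75 g → 150.75 × 4 = 603 kcal.
Non-protein calories = 2492 − 603 = 1889 kcal.
Fat: 30% × 1889 = 566.7 kcal; carbohydrate: 1322.3 kcal.
Carbohydrate: 1322.3 kcal ÷ 4 kcal/g = 330.575 g.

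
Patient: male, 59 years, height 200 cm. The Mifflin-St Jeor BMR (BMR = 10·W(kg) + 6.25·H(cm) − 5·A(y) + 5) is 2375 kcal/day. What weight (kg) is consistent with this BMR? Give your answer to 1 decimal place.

2375 = 10·W + 6.25(200) − 5(59) + 5
10·W = 2375 − 960 = 1415, so W = 141.5 kg.

141.5 kg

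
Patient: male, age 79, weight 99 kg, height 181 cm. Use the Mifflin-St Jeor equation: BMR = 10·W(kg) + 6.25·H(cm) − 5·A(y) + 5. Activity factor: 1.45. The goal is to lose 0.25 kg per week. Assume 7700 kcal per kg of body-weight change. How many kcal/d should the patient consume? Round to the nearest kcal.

2235 kcal/d

Mifflin-St Jeor (male): BMR = 10(99) + 6.25(181) − 5(79) + 5 = 990 + 1131.25 − 395 + 5 = 1731.25 kcal/day.
TEE = 1731.25 × 1.45 = 2510.3125 kcal/day.
Required daily deficit = 0.25 × 7700 ÷ 7 = 275 kcal/day.
Target intake = 2510.3125 − 275 = 2235.3125 kcal/day.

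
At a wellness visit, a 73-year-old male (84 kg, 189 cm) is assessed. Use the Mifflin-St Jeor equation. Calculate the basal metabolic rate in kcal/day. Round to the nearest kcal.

1661 kcal/day

Mifflin-St Jeor (male): BMR = 10(84) + 6.25(189) − 5(73) + 5 = 840 + 1181.25 − 365 + 5 = 1661.25 kcal/day.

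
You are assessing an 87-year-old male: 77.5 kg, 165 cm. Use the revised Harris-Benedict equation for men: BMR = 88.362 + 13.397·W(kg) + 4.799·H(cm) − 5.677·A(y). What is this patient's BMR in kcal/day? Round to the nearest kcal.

Harris-Benedict: BMR = 88.362 + 13.397(77.5) + 4.799(165) − 5.677(87) = 1424.5655 kcal/day.

1425 kcal/day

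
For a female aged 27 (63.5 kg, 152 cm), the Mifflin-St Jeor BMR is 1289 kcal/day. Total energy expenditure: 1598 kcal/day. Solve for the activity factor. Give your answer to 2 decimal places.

Activity factor = TEE ÷ BMR = 1598 ÷ 1289 = 1.24.

1.24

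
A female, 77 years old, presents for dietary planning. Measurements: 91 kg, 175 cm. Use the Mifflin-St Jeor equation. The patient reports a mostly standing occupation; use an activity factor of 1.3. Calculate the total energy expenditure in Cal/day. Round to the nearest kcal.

1895 Cal/day

Mifflin-St Jeor (female): BMR = 10(91) + 6.25(175) − 5(77) − 161 = 910 + 1093.75 − 385 − 161 = 1457.75 kcal/day.
TEE = BMR × activity factor = 1457.75 × 1.3 = 1895.075 kcal/day.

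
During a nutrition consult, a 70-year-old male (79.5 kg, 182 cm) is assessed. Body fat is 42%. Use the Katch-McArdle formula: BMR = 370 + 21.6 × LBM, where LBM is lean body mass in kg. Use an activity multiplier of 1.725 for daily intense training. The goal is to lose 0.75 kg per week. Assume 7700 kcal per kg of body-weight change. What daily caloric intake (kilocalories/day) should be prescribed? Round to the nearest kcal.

1531 kilocalories/day

LBM = 79.5 × (1 − 0.42) = 46.11 kg. Katch-McArdle: BMR = 370 + 21.6 × 46.11 = 1365.976 kcal/day.
TEE = 1365.976 × 1.725 = 2356.3086 kcal/day.
Required daily deficit = 0.75 × 7700 ÷ 7 = 825 kcal/day.
Target intake = 2356.3086 − 825 = 1531.3086 kcal/day.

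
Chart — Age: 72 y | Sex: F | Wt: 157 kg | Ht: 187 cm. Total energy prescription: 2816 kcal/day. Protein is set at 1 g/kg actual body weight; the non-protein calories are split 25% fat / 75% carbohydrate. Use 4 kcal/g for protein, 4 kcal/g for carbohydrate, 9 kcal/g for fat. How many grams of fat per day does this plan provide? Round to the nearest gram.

61 g/day

Protein = 1 × 157 = 157 g → 157 × 4 = 628 kcal.
Non-protein calories = 2816 − 628 = 2188 kcal.
Fat: 25% × 2188 = 547 kcal; carbohydrate: 1641 kcal.
Fat: 547 kcal ÷ 9 kcal/g = 60.7778 g.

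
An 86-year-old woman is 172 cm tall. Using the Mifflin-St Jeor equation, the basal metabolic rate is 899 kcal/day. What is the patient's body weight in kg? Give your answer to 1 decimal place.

41.5 kg

899 = 10·W + 6.25(172) − 5(86) − 161
10·W = 899 − 484 = 415, so W = 41.5 kg.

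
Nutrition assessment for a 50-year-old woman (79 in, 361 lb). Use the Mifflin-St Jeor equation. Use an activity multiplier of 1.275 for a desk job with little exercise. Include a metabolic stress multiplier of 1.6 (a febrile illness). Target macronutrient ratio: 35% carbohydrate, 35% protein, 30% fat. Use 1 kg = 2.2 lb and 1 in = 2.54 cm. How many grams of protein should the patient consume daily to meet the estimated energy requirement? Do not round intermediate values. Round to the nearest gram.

Convert to metric: weight = 361 ÷ 2.2 = 164.0909 kg; height = 79 × 2.54 = 200.66 cm.
Mifflin-St Jeor (female): BMR = 10(164.0909) + 6.25(200.66) − 5(50) − 161 = 1640.9091 + 1254.125 − 250 − 161 = 2484.0341 kcal/day.
TEE = 2484.0341 × 1.275 = 3167.1435 kcal/day.
With stress factor 1.6: 3167.1435 × 1.6 = 5067.4295 kcal/day.
Protein energy = 35% × 5067.4295 = 1773.6003 kcal.
Protein = 1773.6003 ÷ 4 kcal/g = 443.4001 g.

443 g/day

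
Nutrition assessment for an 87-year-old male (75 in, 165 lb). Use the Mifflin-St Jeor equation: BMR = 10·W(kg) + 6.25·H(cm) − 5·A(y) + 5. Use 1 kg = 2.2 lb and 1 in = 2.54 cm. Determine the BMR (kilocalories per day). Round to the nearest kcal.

1511 kilocalories per day

Convert to metric: weight = 165 ÷ 2.2 = 75 kg; height = 75 × 2.54 = 190.5 cm.
Mifflin-St Jeor (male): BMR = 10(75) + 6.25(190.5) − 5(87) + 5 = 750 + 1190.625 − 435 + 5 = 1510.625 kcal/day.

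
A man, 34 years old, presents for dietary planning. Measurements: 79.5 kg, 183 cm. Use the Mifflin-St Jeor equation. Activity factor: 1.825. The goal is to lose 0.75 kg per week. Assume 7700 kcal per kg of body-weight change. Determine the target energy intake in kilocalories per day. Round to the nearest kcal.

Mifflin-St Jeor (male): BMR = 10(79.5) + 6.25(183) − 5(34) + 5 = 795 + 1143.75 − 170 + 5 = 1773.75 kcal/day.
TEE = 1773.75 × 1.825 = 3237.0938 kcal/day.
Required daily deficit = 0.75 × 7700 ÷ 7 = 825 kcal/day.
Target intake = 3237.0938 − 825 = 2412.0938 kcal/day.

2412 kilocalories per day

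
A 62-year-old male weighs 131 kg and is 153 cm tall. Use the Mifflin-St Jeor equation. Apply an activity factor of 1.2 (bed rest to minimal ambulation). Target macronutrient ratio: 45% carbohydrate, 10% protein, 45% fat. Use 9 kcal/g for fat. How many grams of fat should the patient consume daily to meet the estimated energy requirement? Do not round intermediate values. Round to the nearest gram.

118 g/day

Mifflin-St Jeor (male): BMR = 10(131) + 6.25(153) − 5(62) + 5 = 1310 + 956.25 − 310 + 5 = 1961.25 kcal/day.
TEE = 1961.25 × 1.2 = 2353.5 kcal/day.
Fat energy = 45% × 2353.5 = 1059.075 kcal.
Fat = 1059.075 ÷ 9 kcal/g = 117.675 g.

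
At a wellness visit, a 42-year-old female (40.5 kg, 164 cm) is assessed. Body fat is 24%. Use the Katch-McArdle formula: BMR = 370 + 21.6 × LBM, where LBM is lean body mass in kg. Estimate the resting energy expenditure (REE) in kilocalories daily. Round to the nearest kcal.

1035 kilocalories daily

LBM = 40.5 × (1 − 0.24) = 30.78 kg. Katch-McArdle: BMR = 370 + 21.6 × 30.78 = 1034.848 kcal/day.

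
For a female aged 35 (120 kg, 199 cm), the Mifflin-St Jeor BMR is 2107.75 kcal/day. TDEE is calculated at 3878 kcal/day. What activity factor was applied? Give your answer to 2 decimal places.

1.84

Activity factor = TEE ÷ BMR = 3878 ÷ 2107.75 = 1.84.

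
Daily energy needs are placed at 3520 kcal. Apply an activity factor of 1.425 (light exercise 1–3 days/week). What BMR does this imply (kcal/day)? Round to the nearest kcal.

2470 kcal/day

BMR = TEE ÷ activity factor = 3520 ÷ 1.425 = 2470.1754 kcal/day.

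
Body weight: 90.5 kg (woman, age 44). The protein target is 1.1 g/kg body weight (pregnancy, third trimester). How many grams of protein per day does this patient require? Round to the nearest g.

Protein = 1.1 g/kg × 90.5 kg = 99.55 g/day.

100 g/day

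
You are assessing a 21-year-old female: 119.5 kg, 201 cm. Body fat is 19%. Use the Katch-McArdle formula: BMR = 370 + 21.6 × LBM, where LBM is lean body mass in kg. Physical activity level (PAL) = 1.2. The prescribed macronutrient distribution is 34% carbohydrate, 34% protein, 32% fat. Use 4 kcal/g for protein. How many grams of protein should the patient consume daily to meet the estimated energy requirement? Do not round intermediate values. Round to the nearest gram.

LBM = 119.5 × (1 − 0.19) = 96.795 kg. Katch-McArdle: BMR = 370 + 21.6 × 96.795 = 2460.772 kcal/day.
TEE = 2460.772 × 1.2 = 2952.9264 kcal/day.
Protein energy = 34% × 2952.9264 = 1003.995 kcal.
Protein = 1003.995 ÷ 4 kcal/g = 250.9987 g.

251 g/day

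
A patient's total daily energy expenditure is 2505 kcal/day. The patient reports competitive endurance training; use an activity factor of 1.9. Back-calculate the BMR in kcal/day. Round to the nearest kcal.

BMR = TEE ÷ activity factor = 2505 ÷ 1.9 = 1318.4211 kcal/day.

1318 kcal/day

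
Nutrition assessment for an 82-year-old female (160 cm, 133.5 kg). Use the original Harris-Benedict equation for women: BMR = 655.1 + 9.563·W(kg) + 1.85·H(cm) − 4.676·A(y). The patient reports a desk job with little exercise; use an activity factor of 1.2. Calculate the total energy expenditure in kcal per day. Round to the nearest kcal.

2213 kcal per day

Harris-Benedict: BMR = 655.1 + 9.563(133.5) + 1.85(160) − 4.676(82) = 1844.3285 kcal/day.
TEE = BMR × activity factor = 1844.3285 × 1.2 = 2213.1942 kcal/day.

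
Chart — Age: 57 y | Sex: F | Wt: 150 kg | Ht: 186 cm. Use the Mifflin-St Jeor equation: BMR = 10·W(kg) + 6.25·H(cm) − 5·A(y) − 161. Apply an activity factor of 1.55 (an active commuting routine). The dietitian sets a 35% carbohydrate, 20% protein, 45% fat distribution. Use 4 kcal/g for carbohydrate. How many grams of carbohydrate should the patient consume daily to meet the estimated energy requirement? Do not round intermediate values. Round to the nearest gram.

301 g/day

Mifflin-St Jeor (female): BMR = 10(150) + 6.25(186) − 5(57) − 161 = 1500 + 1162.5 − 285 − 161 = 2216.5 kcal/day.
TEE = 2216.5 × 1.55 = 3435.575 kcal/day.
Carbohydrate energy = 35% × 3435.575 = 1202.4513 kcal.
Carbohydrate = 1202.4513 ÷ 4 kcal/g = 300.6128 g.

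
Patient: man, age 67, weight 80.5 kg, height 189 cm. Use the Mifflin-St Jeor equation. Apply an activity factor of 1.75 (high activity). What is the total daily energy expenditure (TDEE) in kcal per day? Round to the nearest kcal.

Mifflin-St Jeor (male): BMR = 10(80.5) + 6.25(189) − 5(67) + 5 = 805 + 1181.25 − 335 + 5 = 1656.25 kcal/day.
TEE = BMR × activity factor = 1656.25 × 1.75 = 2898.4375 kcal/day.

2898 kcal per day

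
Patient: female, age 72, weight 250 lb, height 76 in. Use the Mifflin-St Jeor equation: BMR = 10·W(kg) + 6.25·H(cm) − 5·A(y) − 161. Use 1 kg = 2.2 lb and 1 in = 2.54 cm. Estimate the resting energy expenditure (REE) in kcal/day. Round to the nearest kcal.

Convert to metric: weight = 250 ÷ 2.2 = 113.6364 kg; height = 76 × 2.54 = 193.04 cm.
Mifflin-St Jeor (female): BMR = 10(113.6364) + 6.25(193.04) − 5(72) − 161 = 1136.3636 + 1206.5 − 360 − 161 = 1821.8636 kcal/day.

1822 kcal/day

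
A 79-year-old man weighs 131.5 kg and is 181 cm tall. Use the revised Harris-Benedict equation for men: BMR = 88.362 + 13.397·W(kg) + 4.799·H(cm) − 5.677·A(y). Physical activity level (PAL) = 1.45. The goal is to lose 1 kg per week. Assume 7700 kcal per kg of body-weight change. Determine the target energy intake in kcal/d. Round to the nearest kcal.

Harris-Benedict: BMR = 88.362 + 13.397(131.5) + 4.799(181) − 5.677(79) = 2270.2035 kcal/day.
TEE = 2270.2035 × 1.45 = 3291.7951 kcal/day.
Required daily deficit = 1 × 7700 ÷ 7 = 1100 kcal/day.
Target intake = 3291.7951 − 1100 = 2191.7951 kcal/day.

2192 kcal/d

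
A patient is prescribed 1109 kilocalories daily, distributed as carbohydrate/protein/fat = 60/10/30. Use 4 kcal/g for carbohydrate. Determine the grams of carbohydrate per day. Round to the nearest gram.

166 g/day

Carbohydrate energy = 60% × 1109 = 665.4 kcal.
At 4 kcal/g: 665.4 ÷ 4 = 166.35 g.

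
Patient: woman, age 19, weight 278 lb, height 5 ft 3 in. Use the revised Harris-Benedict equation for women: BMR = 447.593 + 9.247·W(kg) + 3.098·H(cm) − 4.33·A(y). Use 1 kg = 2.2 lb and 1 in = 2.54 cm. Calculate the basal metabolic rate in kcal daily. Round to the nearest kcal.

Convert to metric: weight = 278 ÷ 2.2 = 126.3636 kg; height = (5×12 + 3) × 2.54 = 63 × 2.54 = 160.02 cm.
Harris-Benedict: BMR = 447.593 + 9.247(126.3636) + 3.098(160.02) − 4.33(19) = 2029.5495 kcal/day.

2030 kcal daily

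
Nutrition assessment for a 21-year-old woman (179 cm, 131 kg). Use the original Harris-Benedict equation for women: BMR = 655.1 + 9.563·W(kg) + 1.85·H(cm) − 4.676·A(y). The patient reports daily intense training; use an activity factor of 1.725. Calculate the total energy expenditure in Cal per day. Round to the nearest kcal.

Harris-Benedict: BMR = 655.1 + 9.563(131) + 1.85(179) − 4.676(21) = 2140.807 kcal/day.
TEE = BMR × activity factor = 2140.807 × 1.725 = 3692.8921 kcal/day.

3693 Cal per day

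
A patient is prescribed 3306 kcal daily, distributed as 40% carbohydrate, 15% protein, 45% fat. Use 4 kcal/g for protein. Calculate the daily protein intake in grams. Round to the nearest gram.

Protein energy = 15% × 3306 = 495.9 kcal.
At 4 kcal/g: 495.9 ÷ 4 = 123.975 g.

124 g/day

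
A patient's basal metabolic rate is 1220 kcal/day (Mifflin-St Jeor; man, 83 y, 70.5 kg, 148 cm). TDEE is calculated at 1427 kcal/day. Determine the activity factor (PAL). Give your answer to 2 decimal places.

1.17

Activity factor = TEE ÷ BMR = 1427 ÷ 1220 = 1.17.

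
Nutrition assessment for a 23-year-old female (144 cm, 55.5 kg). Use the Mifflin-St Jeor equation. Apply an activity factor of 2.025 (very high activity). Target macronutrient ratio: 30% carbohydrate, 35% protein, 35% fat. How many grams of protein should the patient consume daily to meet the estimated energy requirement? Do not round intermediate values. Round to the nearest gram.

Mifflin-St Jeor (female): BMR = 10(55.5) + 6.25(144) − 5(23) − 161 = 555 + 900 − 115 − 161 = 1179 kcal/day.
TEE = 1179 × 2.025 = 2387.475 kcal/day.
Protein energy = 35% × 2387.475 = 835.6163 kcal.
Protein = 835.6163 ÷ 4 kcal/g = 208.9041 g.

209 g/day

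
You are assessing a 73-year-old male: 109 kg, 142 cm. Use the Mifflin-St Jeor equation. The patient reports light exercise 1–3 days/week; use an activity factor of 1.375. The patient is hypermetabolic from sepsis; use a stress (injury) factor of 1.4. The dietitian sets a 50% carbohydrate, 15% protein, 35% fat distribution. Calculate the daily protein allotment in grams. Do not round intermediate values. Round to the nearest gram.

Mifflin-St Jeor (male): BMR = 10(109) + 6.25(142) − 5(73) + 5 = 1090 + 887.5 − 365 + 5 = 1617.5 kcal/day.
TEE = 1617.5 × 1.375 = 2224.0625 kcal/day.
With stress factor 1.4: 2224.0625 × 1.4 = 3113.6875 kcal/day.
Protein energy = 15% × 3113.6875 = 467.0531 kcal.
Protein = 467.0531 ÷ 4 kcal/g = 116.7633 g.

117 g/day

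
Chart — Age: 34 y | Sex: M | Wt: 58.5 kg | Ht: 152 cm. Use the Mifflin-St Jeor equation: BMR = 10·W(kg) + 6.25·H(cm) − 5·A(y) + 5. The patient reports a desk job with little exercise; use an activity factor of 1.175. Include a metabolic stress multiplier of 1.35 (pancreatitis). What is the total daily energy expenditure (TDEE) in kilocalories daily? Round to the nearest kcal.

2173 kilocalories daily

Mifflin-St Jeor (male): BMR = 10(58.5) + 6.25(152) − 5(34) + 5 = 585 + 950 − 170 + 5 = 1370 kcal/day.
TEE = BMR × activity factor = 1370 × 1.175 = 1609.75 kcal/day.
Apply stress factor: 1609.75 × 1.35 = 2173.1625 kcal/day.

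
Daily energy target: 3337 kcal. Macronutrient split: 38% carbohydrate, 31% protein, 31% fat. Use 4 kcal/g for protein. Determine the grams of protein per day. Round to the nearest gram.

Protein energy = 31% × 3337 = 1034.47 kcal.
At 4 kcal/g: 1034.47 ÷ 4 = 258.6175 g.

259 g/day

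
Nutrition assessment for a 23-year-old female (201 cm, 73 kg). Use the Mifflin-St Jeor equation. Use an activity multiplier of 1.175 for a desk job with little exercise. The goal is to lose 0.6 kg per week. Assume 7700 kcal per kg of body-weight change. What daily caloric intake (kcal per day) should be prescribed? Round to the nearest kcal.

1350 kcal per day

Mifflin-St Jeor (female): BMR = 10(73) + 6.25(201) − 5(23) − 161 = 730 + 1256.25 − 115 − 161 = 1710.25 kcal/day.
TEE = 1710.25 × 1.175 = 2009.5438 kcal/day.
Required daily deficit = 0.6 × 7700 ÷ 7 = 660 kcal/day.
Target intake = 2009.5438 − 660 = 1349.5438 kcal/day.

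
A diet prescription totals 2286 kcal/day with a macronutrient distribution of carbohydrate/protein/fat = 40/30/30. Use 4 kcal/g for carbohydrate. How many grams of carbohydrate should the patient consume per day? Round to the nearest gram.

229 g/day

Carbohydrate energy = 40% × 2286 = 914.4 kcal.
At 4 kcal/g: 914.4 ÷ 4 = 228.6 g.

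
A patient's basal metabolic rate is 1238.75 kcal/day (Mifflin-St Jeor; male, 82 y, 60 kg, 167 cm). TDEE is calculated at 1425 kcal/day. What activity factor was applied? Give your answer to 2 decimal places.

1.15

Activity factor = TEE ÷ BMR = 1425 ÷ 1238.75 = 1.15.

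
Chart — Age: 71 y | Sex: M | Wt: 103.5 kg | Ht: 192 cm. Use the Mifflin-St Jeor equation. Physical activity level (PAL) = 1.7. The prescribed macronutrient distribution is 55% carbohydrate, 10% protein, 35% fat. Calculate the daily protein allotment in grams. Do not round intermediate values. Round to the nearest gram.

80 g/day

Mifflin-St Jeor (male): BMR = 10(103.5) + 6.25(192) − 5(71) + 5 = 1035 + 1200 − 355 + 5 = 1885 kcal/day.
TEE = 1885 × 1.7 = 3204.5 kcal/day.
Protein energy = 10% × 3204.5 = 320.45 kcal.
Protein = 320.45 ÷ 4 kcal/g = 80.1125 g.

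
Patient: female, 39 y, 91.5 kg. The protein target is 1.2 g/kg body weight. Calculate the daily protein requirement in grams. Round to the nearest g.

110 g/day

Protein = 1.2 g/kg × 91.5 kg = 109.8 g/day.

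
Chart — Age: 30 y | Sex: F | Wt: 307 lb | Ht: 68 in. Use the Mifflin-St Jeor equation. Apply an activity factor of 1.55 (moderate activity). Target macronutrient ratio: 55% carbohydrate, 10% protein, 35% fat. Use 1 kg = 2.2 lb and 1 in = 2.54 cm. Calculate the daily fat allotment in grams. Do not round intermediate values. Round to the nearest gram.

Convert to metric: weight = 307 ÷ 2.2 = 139.5455 kg; height = 68 × 2.54 = 172.72 cm.
Mifflin-St Jeor (female): BMR = 10(139.5455) + 6.25(172.72) − 5(30) − 161 = 1395.4545 + 1079.5 − 150 − 161 = 2163.9545 kcal/day.
TEE = 2163.9545 × 1.55 = 3354.1295 kcal/day.
Fat energy = 35% × 3354.1295 = 1173.9453 kcal.
Fat = 1173.9453 ÷ 9 kcal/g = 130.4384 g.

130 g/day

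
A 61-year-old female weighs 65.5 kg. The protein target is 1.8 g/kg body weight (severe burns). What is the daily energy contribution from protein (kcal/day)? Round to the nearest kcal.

472 kcal/day

Protein = 1.8 g/kg × 65.5 kg = 117.9 g/day.
Protein energy = 117.9 g × 4 kcal/g = 471.6 kcal/day.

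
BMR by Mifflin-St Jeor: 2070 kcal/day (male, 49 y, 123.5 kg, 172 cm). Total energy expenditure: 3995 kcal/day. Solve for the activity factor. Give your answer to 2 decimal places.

1.93

Activity factor = TEE ÷ BMR = 3995 ÷ 2070 = 1.93.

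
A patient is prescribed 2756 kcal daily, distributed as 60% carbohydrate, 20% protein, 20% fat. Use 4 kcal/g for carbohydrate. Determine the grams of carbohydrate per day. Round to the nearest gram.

Carbohydrate energy = 60% × 2756 = 1653.6 kcal.
At 4 kcal/g: 1653.6 ÷ 4 = 413.4 g.

413 g/day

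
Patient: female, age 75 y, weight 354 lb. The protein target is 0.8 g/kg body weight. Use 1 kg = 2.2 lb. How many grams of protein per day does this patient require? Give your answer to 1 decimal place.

Weight in kg = 354 ÷ 2.2 = 160.9091 kg.
Protein = 0.8 g/kg × 160.9091 kg = 128.7273 g/day.

128.7 g/day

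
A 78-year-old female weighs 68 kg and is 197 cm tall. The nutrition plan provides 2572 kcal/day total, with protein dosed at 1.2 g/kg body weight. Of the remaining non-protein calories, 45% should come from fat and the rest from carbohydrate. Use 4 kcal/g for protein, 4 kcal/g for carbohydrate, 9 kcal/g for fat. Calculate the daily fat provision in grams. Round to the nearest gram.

Protein = 1.2 × 68 = 81.6 g → 81.6 × 4 = 326.4 kcal.
Non-protein calories = 2572 − 326.4 = 2245.6 kcal.
Fat: 45% × 2245.6 = 1010.52 kcal; carbohydrate: 1235.08 kcal.
Fat: 1010.52 kcal ÷ 9 kcal/g = 112.28 g.

112 g/day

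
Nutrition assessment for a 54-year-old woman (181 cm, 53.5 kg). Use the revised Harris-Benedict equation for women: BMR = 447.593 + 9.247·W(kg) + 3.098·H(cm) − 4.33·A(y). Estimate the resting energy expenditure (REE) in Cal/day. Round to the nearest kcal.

Harris-Benedict: BMR = 447.593 + 9.247(53.5) + 3.098(181) − 4.33(54) = 1269.2255 kcal/day.

1269 Cal/day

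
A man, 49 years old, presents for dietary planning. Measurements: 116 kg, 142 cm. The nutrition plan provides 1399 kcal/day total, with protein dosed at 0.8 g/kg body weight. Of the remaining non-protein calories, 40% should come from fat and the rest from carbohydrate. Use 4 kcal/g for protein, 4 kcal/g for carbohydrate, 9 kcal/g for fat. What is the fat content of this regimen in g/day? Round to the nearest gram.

Protein = 0.8 × 116 = 92.8 g → 92.8 × 4 = 371.2 kcal.
Non-protein calories = 1399 − 371.2 = 1027.8 kcal.
Fat: 40% × 1027.8 = 411.12 kcal; carbohydrate: 616.68 kcal.
Fat: 411.12 kcal ÷ 9 kcal/g = 45.68 g.

46 g/day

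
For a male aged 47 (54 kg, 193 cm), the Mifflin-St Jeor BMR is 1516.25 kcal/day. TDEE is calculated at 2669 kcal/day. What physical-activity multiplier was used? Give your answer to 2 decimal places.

Activity factor = TEE ÷ BMR = 2669 ÷ 1516.25 = 1.76.

1.76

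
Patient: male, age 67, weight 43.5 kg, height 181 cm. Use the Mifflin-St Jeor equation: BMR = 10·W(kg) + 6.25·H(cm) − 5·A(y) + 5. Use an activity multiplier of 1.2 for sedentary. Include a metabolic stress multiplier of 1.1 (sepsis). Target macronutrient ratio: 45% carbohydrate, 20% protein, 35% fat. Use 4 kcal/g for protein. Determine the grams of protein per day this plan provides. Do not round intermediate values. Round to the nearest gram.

82 g/day

Mifflin-St Jeor (male): BMR = 10(43.5) + 6.25(181) − 5(67) + 5 = 435 + 1131.25 − 335 + 5 = 1236.25 kcal/day.
TEE = 1236.25 × 1.2 = 1483.5 kcal/day.
With stress factor 1.1: 1483.5 × 1.1 = 1631.85 kcal/day.
Protein energy = 20% × 1631.85 = 326.37 kcal.
Protein = 326.37 ÷ 4 kcal/g = 81.5925 g.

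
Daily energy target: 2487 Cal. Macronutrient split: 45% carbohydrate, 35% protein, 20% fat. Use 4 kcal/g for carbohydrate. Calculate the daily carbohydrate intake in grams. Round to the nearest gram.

280 g/day

Carbohydrate energy = 45% × 2487 = 1119.15 kcal.
At 4 kcal/g: 1119.15 ÷ 4 = 279.7875 g.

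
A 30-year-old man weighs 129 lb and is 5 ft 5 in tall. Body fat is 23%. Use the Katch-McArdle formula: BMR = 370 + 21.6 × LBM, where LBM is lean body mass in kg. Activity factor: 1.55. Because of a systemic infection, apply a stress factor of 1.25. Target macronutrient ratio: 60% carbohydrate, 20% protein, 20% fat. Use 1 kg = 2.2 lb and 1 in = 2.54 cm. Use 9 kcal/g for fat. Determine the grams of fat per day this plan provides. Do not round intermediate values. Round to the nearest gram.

58 g/day

Convert to metric: weight = 129 ÷ 2.2 = 58.6364 kg; height = (5×12 + 5) × 2.54 = 65 × 2.54 = 165.1 cm.
LBM = 58.6364 × (1 − 0.23) = 45.15 kg. Katch-McArdle: BMR = 370 + 21.6 × 45.15 = 1345.24 kcal/day.
TEE = 1345.24 × 1.55 = 2085.122 kcal/day.
With stress factor 1.25: 2085.122 × 1.25 = 2606.4025 kcal/day.
Fat energy = 20% × 2606.4025 = 521.2805 kcal.
Fat = 521.2805 ÷ 9 kcal/g = 57.9201 g.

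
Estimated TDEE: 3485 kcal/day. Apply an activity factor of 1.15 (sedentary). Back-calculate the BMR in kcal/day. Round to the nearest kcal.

3030 kcal/day

BMR = TEE ÷ activity factor = 3485 ÷ 1.15 = 3030.4348 kcal/day.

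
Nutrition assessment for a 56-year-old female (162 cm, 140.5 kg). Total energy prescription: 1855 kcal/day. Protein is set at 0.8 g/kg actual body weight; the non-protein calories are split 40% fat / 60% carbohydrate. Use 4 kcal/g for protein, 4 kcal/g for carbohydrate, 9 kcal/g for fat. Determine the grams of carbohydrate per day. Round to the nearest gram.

211 g/day

Protein = 0.8 × 140.5 = 112.4 g → 112.4 × 4 = 449.6 kcal.
Non-protein calories = 1855 − 449.6 = 1405.4 kcal.
Fat: 40% × 1405.4 = 562.16 kcal; carbohydrate: 843.24 kcal.
Carbohydrate: 843.24 kcal ÷ 4 kcal/g = 210.81 g.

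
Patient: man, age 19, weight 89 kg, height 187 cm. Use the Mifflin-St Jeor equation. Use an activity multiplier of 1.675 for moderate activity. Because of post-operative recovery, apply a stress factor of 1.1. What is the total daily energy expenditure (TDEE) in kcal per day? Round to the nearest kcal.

Mifflin-St Jeor (male): BMR = 10(89) + 6.25(187) − 5(19) + 5 = 890 + 1168.75 − 95 + 5 = 1968.75 kcal/day.
TEE = BMR × activity factor = 1968.75 × 1.675 = 3297.6563 kcal/day.
Apply stress factor: 3297.6563 × 1.1 = 3627.4219 kcal/day.

3627 kcal per day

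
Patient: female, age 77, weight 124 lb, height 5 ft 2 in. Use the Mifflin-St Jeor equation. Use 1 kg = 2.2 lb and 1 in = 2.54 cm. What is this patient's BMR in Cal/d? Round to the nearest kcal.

Convert to metric: weight = 124 ÷ 2.2 = 56.3636 kg; height = (5×12 + 2) × 2.54 = 62 × 2.54 = 157.48 cm.
Mifflin-St Jeor (female): BMR = 10(56.3636) + 6.25(157.48) − 5(77) − 161 = 563.6364 + 984.25 − 385 − 161 = 1001.8864 kcal/day.

1002 Cal/d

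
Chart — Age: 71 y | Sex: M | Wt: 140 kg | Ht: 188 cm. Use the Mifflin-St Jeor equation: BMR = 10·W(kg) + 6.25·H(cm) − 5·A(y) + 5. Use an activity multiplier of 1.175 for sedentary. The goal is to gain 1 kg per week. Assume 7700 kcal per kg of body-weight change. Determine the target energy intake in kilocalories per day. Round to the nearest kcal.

3714 kilocalories per day

Mifflin-St Jeor (male): BMR = 10(140) + 6.25(188) − 5(71) + 5 = 1400 + 1175 − 355 + 5 = 2225 kcal/day.
TEE = 2225 × 1.175 = 2614.375 kcal/day.
Required daily surplus = 1 × 7700 ÷ 7 = 1100 kcal/day.
Target intake = 2614.375 + 1100 = 3714.375 kcal/day.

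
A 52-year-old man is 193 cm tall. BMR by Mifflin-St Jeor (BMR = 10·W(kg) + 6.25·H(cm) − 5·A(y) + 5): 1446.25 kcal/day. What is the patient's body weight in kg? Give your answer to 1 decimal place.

49.5 kg

1446.25 = 10·W + 6.25(193) − 5(52) + 5
10·W = 1446.25 − 951.25 = 495, so W = 49.5 kg.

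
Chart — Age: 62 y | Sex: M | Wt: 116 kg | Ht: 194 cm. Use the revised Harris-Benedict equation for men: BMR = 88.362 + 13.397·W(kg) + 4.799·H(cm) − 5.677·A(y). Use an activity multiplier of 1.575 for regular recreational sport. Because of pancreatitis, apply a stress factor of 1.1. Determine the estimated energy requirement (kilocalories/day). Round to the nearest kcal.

3849 kilocalories/day

Harris-Benedict: BMR = 88.362 + 13.397(116) + 4.799(194) − 5.677(62) = 2221.446 kcal/day.
TEE = BMR × activity factor = 2221.446 × 1.575 = 3498.7775 kcal/day.
Apply stress factor: 3498.7775 × 1.1 = 3848.6552 kcal/day.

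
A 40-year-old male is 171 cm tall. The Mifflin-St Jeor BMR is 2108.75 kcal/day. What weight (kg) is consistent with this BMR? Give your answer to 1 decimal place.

2108.75 = 10·W + 6.25(171) − 5(40) + 5
10·W = 2108.75 − 873.75 = 1235, so W = 123.5 kg.

123.5 kg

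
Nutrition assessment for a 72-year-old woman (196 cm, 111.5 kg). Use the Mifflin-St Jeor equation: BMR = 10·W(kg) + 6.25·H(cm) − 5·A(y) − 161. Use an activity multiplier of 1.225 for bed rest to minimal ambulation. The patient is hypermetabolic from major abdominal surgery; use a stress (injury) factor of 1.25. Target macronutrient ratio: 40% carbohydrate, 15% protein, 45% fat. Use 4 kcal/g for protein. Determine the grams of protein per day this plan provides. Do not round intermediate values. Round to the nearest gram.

Mifflin-St Jeor (female): BMR = 10(111.5) + 6.25(196) − 5(72) − 161 = 1115 + 1225 − 360 − 161 = 1819 kcal/day.
TEE = 1819 × 1.225 = 2228.275 kcal/day.
With stress factor 1.25: 2228.275 × 1.25 = 2785.3438 kcal/day.
Protein energy = 15% × 2785.3438 = 417.8016 kcal.
Protein = 417.8016 ÷ 4 kcal/g = 104.4504 g.

104 g/day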